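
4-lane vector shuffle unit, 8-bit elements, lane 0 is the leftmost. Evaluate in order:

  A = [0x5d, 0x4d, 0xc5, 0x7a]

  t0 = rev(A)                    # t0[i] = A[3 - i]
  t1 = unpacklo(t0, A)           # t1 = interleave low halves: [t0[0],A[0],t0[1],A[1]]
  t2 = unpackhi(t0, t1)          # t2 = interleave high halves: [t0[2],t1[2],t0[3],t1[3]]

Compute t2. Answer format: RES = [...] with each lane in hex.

RES = [0x4d, 0xc5, 0x5d, 0x4d]

→ t0 |7a|c5|4d|5d|
→ t1 |7a|5d|c5|4d|
→ t2 |4d|c5|5d|4d|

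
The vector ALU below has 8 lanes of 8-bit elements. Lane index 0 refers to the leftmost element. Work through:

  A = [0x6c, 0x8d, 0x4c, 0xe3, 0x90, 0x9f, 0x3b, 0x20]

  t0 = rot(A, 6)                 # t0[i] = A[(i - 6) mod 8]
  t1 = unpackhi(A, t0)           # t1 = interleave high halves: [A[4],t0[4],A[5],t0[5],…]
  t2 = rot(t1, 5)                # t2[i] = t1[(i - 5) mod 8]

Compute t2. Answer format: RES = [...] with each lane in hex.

RES = [0x20, 0x3b, 0x6c, 0x20, 0x8d, 0x90, 0x3b, 0x9f]

→ t0 |4c|e3|90|9f|3b|20|6c|8d|
→ t1 |90|3b|9f|20|3b|6c|20|8d|
→ t2 |20|3b|6c|20|8d|90|3b|9f|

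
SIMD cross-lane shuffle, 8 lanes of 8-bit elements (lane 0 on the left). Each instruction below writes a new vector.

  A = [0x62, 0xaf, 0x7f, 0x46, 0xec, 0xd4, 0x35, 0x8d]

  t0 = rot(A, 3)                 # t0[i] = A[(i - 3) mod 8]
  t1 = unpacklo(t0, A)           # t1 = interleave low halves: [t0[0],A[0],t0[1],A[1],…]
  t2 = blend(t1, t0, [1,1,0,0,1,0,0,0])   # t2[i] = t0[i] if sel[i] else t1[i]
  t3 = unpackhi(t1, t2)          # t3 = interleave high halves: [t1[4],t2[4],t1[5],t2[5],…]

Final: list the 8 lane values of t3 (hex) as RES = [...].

RES = [ 0x8d  0xaf  0x7f  0x7f  0x62  0x62  0x46  0x46 ]

→ t0 |d4|35|8d|62|af|7f|46|ec|
→ t1 |d4|62|35|af|8d|7f|62|46|
→ t2 |d4|35|35|af|af|7f|62|46|
→ t3 |8d|af|7f|7f|62|62|46|46|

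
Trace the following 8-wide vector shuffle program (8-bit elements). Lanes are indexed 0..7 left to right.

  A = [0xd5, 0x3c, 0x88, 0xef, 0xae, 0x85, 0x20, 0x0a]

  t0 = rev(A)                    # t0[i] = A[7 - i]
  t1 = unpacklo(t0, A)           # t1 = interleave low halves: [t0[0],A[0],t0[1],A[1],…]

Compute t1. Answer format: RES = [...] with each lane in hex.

→ t0 |0a|20|85|ae|ef|88|3c|d5|
→ t1 |0a|d5|20|3c|85|88|ae|ef|

RES = [0x0a, 0xd5, 0x20, 0x3c, 0x85, 0x88, 0xae, 0xef]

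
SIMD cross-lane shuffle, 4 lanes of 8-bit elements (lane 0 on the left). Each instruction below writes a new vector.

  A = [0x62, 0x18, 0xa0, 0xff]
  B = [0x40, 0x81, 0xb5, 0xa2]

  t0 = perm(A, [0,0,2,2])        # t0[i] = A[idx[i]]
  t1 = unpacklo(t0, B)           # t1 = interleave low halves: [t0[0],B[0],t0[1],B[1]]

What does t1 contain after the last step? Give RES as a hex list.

→ t0 |62|62|a0|a0|
→ t1 |62|40|62|81|

RES = [ 0x62  0x40  0x62  0x81 ]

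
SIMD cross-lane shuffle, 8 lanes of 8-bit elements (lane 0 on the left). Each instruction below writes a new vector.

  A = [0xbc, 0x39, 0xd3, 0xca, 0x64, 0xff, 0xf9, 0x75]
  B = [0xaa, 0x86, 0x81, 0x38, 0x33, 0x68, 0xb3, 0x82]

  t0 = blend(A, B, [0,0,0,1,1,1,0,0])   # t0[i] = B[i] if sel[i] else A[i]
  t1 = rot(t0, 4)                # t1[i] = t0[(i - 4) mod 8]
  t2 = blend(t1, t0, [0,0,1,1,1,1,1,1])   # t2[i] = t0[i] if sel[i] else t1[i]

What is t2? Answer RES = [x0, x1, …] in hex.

RES = [0x33, 0x68, 0xd3, 0x38, 0x33, 0x68, 0xf9, 0x75]

  t0: bc 39 d3 38 33 68 f9 75
  t1: 33 68 f9 75 bc 39 d3 38
  t2: 33 68 d3 38 33 68 f9 75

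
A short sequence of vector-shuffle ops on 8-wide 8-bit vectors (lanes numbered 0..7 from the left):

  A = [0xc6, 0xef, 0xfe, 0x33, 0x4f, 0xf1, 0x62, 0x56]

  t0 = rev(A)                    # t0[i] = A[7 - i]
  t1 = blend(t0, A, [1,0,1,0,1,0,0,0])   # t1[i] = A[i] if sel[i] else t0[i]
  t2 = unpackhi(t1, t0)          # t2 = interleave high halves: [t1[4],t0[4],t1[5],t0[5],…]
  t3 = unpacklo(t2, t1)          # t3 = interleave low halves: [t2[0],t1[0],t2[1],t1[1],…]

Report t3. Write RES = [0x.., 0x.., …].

  t0: 56 62 f1 4f 33 fe ef c6
  t1: c6 62 fe 4f 4f fe ef c6
  t2: 4f 33 fe fe ef ef c6 c6
  t3: 4f c6 33 62 fe fe fe 4f

RES = [ 0x4f  0xc6  0x33  0x62  0xfe  0xfe  0xfe  0x4f ]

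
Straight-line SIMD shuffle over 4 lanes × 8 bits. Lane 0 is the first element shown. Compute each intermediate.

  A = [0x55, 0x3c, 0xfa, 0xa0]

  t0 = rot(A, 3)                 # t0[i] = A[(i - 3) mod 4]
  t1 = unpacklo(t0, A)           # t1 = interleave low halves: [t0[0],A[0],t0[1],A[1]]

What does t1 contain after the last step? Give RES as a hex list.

RES = [0x3c, 0x55, 0xfa, 0x3c]

  t0: 3c fa a0 55
  t1: 3c 55 fa 3c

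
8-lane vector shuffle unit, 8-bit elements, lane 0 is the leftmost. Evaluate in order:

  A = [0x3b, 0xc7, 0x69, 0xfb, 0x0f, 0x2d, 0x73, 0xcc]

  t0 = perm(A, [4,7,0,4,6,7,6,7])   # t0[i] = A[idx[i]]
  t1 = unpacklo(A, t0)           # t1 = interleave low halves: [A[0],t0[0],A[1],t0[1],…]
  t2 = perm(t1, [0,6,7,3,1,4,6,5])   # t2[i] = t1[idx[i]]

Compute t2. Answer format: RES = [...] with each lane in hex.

RES = [ 0x3b  0xfb  0x0f  0xcc  0x0f  0x69  0xfb  0x3b ]

  t0: 0f cc 3b 0f 73 cc 73 cc
  t1: 3b 0f c7 cc 69 3b fb 0f
  t2: 3b fb 0f cc 0f 69 fb 3b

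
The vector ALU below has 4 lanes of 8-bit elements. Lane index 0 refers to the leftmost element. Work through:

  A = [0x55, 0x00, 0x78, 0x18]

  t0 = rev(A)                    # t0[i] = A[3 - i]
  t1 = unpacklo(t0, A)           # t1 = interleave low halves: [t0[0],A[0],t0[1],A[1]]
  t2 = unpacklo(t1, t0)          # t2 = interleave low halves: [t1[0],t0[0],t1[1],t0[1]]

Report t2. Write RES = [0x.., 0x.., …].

RES = [0x18, 0x18, 0x55, 0x78]

t0 = [0x18, 0x78, 0x00, 0x55]
t1 = [0x18, 0x55, 0x78, 0x00]
t2 = [0x18, 0x18, 0x55, 0x78]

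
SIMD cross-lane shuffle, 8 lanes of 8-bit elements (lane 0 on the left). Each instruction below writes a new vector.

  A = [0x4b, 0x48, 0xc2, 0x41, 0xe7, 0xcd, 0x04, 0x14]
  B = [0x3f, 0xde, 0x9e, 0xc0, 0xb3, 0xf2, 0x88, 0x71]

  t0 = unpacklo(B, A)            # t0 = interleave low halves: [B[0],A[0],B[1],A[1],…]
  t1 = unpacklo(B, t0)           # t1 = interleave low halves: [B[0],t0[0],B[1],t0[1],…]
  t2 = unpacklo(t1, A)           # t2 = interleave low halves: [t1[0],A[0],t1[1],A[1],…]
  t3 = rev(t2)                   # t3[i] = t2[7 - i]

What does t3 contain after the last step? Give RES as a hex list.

RES = [0x41, 0x4b, 0xc2, 0xde, 0x48, 0x3f, 0x4b, 0x3f]

  t0: 3f 4b de 48 9e c2 c0 41
  t1: 3f 3f de 4b 9e de c0 48
  t2: 3f 4b 3f 48 de c2 4b 41
  t3: 41 4b c2 de 48 3f 4b 3f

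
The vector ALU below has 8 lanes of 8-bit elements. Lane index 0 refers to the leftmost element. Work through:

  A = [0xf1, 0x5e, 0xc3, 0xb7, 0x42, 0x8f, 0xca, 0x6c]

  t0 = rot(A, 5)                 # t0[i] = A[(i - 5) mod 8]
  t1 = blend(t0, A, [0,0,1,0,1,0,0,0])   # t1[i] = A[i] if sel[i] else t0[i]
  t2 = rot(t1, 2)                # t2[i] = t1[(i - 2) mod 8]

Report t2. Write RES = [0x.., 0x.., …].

t0 = [0xb7, 0x42, 0x8f, 0xca, 0x6c, 0xf1, 0x5e, 0xc3]
t1 = [0xb7, 0x42, 0xc3, 0xca, 0x42, 0xf1, 0x5e, 0xc3]
t2 = [0x5e, 0xc3, 0xb7, 0x42, 0xc3, 0xca, 0x42, 0xf1]

RES = [ 0x5e  0xc3  0xb7  0x42  0xc3  0xca  0x42  0xf1 ]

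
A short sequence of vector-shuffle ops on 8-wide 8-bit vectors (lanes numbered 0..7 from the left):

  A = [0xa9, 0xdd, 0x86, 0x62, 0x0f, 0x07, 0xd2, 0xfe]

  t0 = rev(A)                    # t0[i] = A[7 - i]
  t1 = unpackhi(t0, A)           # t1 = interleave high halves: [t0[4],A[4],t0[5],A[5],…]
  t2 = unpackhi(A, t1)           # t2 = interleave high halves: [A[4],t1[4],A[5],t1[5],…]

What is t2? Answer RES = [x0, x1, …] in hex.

RES = [0x0f, 0xdd, 0x07, 0xd2, 0xd2, 0xa9, 0xfe, 0xfe]

→ t0 |fe|d2|07|0f|62|86|dd|a9|
→ t1 |62|0f|86|07|dd|d2|a9|fe|
→ t2 |0f|dd|07|d2|d2|a9|fe|fe|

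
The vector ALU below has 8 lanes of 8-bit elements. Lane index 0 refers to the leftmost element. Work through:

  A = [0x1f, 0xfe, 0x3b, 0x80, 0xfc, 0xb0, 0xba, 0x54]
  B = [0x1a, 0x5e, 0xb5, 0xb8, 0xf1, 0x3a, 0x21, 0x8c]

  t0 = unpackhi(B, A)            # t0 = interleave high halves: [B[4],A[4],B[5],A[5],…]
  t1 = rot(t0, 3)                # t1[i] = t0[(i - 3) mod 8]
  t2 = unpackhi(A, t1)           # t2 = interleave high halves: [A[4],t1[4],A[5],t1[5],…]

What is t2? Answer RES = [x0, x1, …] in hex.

RES = [ 0xfc  0xfc  0xb0  0x3a  0xba  0xb0  0x54  0x21 ]

t0 = [0xf1, 0xfc, 0x3a, 0xb0, 0x21, 0xba, 0x8c, 0x54]
t1 = [0xba, 0x8c, 0x54, 0xf1, 0xfc, 0x3a, 0xb0, 0x21]
t2 = [0xfc, 0xfc, 0xb0, 0x3a, 0xba, 0xb0, 0x54, 0x21]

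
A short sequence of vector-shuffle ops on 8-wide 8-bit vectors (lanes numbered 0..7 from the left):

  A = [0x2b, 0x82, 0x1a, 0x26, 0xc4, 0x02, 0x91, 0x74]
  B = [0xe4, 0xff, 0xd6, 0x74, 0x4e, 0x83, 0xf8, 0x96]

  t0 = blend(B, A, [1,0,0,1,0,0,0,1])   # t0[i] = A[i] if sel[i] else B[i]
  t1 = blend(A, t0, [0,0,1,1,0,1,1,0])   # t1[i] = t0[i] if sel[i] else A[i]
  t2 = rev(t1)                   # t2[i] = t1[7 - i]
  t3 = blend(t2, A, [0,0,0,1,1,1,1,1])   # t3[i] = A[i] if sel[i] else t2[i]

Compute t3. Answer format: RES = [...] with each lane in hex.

t0 = [0x2b, 0xff, 0xd6, 0x26, 0x4e, 0x83, 0xf8, 0x74]
t1 = [0x2b, 0x82, 0xd6, 0x26, 0xc4, 0x83, 0xf8, 0x74]
t2 = [0x74, 0xf8, 0x83, 0xc4, 0x26, 0xd6, 0x82, 0x2b]
t3 = [0x74, 0xf8, 0x83, 0x26, 0xc4, 0x02, 0x91, 0x74]

RES = [ 0x74  0xf8  0x83  0x26  0xc4  0x02  0x91  0x74 ]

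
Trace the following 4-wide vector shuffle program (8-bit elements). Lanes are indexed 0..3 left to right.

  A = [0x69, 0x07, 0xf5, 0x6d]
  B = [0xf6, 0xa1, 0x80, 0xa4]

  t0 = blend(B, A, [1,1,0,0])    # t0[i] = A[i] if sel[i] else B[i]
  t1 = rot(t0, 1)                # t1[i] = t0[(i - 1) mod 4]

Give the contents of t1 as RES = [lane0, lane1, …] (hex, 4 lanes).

RES = [ 0xa4  0x69  0x07  0x80 ]

→ t0 |69|07|80|a4|
→ t1 |a4|69|07|80|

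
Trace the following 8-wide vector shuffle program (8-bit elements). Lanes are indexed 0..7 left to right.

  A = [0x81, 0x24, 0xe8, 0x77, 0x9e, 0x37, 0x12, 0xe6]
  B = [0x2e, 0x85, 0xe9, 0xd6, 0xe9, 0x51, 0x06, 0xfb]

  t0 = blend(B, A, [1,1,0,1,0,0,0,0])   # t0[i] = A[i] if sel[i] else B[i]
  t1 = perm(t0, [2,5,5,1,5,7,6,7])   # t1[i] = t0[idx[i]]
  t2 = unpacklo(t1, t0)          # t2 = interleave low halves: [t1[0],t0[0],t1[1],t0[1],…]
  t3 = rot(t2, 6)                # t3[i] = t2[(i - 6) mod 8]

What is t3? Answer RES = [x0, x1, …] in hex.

t0 = [0x81, 0x24, 0xe9, 0x77, 0xe9, 0x51, 0x06, 0xfb]
t1 = [0xe9, 0x51, 0x51, 0x24, 0x51, 0xfb, 0x06, 0xfb]
t2 = [0xe9, 0x81, 0x51, 0x24, 0x51, 0xe9, 0x24, 0x77]
t3 = [0x51, 0x24, 0x51, 0xe9, 0x24, 0x77, 0xe9, 0x81]

RES = [0x51, 0x24, 0x51, 0xe9, 0x24, 0x77, 0xe9, 0x81]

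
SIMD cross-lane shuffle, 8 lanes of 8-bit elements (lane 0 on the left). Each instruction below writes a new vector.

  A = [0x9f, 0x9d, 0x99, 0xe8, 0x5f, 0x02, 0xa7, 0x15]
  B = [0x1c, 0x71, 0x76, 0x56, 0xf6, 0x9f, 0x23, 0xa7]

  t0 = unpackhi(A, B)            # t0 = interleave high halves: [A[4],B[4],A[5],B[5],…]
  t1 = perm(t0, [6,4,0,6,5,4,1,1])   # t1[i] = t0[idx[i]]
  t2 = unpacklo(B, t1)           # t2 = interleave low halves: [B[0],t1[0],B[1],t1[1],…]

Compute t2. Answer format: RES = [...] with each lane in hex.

RES = [ 0x1c  0x15  0x71  0xa7  0x76  0x5f  0x56  0x15 ]

→ t0 |5f|f6|02|9f|a7|23|15|a7|
→ t1 |15|a7|5f|15|23|a7|f6|f6|
→ t2 |1c|15|71|a7|76|5f|56|15|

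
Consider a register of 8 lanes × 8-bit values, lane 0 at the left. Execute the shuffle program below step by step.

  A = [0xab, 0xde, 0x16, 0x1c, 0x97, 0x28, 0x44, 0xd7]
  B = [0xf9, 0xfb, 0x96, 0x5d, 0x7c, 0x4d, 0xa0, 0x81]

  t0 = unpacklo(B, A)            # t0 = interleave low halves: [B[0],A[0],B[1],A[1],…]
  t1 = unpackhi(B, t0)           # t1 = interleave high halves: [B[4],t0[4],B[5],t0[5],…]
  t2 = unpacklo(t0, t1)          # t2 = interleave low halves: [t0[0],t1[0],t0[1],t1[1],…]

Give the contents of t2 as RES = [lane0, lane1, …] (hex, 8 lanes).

  t0: f9 ab fb de 96 16 5d 1c
  t1: 7c 96 4d 16 a0 5d 81 1c
  t2: f9 7c ab 96 fb 4d de 16

RES = [0xf9, 0x7c, 0xab, 0x96, 0xfb, 0x4d, 0xde, 0x16]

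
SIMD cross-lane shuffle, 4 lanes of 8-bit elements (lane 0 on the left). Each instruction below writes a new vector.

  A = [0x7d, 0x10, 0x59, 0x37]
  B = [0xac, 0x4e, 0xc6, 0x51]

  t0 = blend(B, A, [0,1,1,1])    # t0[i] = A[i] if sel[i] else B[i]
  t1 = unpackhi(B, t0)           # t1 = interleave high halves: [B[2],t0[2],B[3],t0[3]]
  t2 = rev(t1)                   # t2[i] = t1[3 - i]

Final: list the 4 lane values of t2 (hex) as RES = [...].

  t0: ac 10 59 37
  t1: c6 59 51 37
  t2: 37 51 59 c6

RES = [0x37, 0x51, 0x59, 0xc6]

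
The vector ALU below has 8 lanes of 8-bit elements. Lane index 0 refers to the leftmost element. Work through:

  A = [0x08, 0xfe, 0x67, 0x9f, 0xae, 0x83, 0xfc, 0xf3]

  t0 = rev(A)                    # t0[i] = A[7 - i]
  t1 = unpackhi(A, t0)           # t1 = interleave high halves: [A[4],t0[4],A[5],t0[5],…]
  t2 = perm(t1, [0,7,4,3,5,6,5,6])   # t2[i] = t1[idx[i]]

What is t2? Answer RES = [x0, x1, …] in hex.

  t0: f3 fc 83 ae 9f 67 fe 08
  t1: ae 9f 83 67 fc fe f3 08
  t2: ae 08 fc 67 fe f3 fe f3

RES = [ 0xae  0x08  0xfc  0x67  0xfe  0xf3  0xfe  0xf3 ]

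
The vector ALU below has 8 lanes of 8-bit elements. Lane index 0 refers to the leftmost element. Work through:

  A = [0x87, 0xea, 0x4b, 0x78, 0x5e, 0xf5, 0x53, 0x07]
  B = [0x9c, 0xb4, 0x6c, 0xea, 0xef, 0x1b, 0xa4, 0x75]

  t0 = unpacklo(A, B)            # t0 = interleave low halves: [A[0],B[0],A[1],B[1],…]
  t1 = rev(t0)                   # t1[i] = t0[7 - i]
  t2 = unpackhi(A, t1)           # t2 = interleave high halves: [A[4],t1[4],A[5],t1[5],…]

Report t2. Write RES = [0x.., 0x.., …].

RES = [ 0x5e  0xb4  0xf5  0xea  0x53  0x9c  0x07  0x87 ]

t0 = [0x87, 0x9c, 0xea, 0xb4, 0x4b, 0x6c, 0x78, 0xea]
t1 = [0xea, 0x78, 0x6c, 0x4b, 0xb4, 0xea, 0x9c, 0x87]
t2 = [0x5e, 0xb4, 0xf5, 0xea, 0x53, 0x9c, 0x07, 0x87]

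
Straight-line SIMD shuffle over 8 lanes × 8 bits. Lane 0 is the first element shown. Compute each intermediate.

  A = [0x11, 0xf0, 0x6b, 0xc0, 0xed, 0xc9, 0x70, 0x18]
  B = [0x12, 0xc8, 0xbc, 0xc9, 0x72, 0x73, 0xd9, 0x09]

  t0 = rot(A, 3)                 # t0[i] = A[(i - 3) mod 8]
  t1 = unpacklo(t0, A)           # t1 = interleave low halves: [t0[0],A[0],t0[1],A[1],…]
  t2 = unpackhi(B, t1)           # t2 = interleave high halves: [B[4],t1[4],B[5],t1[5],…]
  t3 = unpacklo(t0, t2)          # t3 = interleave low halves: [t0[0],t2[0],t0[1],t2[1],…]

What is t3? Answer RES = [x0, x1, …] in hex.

RES = [ 0xc9  0x72  0x70  0x18  0x18  0x73  0x11  0x6b ]

→ t0 |c9|70|18|11|f0|6b|c0|ed|
→ t1 |c9|11|70|f0|18|6b|11|c0|
→ t2 |72|18|73|6b|d9|11|09|c0|
→ t3 |c9|72|70|18|18|73|11|6b|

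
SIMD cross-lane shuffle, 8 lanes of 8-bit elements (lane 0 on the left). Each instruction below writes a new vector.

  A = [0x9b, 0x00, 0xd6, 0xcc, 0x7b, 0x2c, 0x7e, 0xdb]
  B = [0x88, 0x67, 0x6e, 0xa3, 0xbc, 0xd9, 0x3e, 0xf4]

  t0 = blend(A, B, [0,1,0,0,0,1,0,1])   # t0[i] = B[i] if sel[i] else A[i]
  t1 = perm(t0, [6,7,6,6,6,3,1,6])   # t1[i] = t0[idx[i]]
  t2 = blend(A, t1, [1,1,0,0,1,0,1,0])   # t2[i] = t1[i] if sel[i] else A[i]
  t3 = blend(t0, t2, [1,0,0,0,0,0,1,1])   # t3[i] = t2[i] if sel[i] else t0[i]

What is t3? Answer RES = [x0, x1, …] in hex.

RES = [ 0x7e  0x67  0xd6  0xcc  0x7b  0xd9  0x67  0xdb ]

→ t0 |9b|67|d6|cc|7b|d9|7e|f4|
→ t1 |7e|f4|7e|7e|7e|cc|67|7e|
→ t2 |7e|f4|d6|cc|7e|2c|67|db|
→ t3 |7e|67|d6|cc|7b|d9|67|db|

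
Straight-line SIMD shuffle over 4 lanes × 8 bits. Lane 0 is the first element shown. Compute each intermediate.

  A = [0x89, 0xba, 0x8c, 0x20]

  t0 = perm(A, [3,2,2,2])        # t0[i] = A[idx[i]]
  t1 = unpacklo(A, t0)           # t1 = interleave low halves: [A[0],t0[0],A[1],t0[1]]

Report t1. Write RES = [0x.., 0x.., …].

RES = [0x89, 0x20, 0xba, 0x8c]

t0 = [0x20, 0x8c, 0x8c, 0x8c]
t1 = [0x89, 0x20, 0xba, 0x8c]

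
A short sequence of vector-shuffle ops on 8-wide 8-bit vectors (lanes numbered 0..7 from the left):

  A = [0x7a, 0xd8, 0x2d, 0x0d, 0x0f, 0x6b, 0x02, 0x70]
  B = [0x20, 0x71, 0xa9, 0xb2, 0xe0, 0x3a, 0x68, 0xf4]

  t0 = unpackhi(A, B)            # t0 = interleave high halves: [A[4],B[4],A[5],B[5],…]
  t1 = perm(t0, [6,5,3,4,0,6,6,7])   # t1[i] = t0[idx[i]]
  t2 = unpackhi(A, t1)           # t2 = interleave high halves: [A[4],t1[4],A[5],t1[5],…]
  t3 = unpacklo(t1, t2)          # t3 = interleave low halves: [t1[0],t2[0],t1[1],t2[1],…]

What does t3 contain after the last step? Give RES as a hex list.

RES = [0x70, 0x0f, 0x68, 0x0f, 0x3a, 0x6b, 0x02, 0x70]

t0 = [0x0f, 0xe0, 0x6b, 0x3a, 0x02, 0x68, 0x70, 0xf4]
t1 = [0x70, 0x68, 0x3a, 0x02, 0x0f, 0x70, 0x70, 0xf4]
t2 = [0x0f, 0x0f, 0x6b, 0x70, 0x02, 0x70, 0x70, 0xf4]
t3 = [0x70, 0x0f, 0x68, 0x0f, 0x3a, 0x6b, 0x02, 0x70]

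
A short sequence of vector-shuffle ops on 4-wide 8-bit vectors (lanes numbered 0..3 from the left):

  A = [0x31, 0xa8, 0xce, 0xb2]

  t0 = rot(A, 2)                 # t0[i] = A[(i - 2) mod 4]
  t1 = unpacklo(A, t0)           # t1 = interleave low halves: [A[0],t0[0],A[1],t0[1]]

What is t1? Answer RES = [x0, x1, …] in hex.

RES = [0x31, 0xce, 0xa8, 0xb2]

  t0: ce b2 31 a8
  t1: 31 ce a8 b2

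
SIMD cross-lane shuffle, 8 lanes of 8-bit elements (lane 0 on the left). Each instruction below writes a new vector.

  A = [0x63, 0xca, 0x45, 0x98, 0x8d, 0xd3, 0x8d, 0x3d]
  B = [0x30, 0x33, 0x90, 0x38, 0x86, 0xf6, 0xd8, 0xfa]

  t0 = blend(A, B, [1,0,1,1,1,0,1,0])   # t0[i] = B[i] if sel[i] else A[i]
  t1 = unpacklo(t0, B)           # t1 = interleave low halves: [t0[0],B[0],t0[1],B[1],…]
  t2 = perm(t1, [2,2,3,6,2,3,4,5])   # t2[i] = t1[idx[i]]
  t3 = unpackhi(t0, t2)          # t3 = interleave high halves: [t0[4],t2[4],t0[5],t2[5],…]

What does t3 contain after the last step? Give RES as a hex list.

RES = [0x86, 0xca, 0xd3, 0x33, 0xd8, 0x90, 0x3d, 0x90]

  t0: 30 ca 90 38 86 d3 d8 3d
  t1: 30 30 ca 33 90 90 38 38
  t2: ca ca 33 38 ca 33 90 90
  t3: 86 ca d3 33 d8 90 3d 90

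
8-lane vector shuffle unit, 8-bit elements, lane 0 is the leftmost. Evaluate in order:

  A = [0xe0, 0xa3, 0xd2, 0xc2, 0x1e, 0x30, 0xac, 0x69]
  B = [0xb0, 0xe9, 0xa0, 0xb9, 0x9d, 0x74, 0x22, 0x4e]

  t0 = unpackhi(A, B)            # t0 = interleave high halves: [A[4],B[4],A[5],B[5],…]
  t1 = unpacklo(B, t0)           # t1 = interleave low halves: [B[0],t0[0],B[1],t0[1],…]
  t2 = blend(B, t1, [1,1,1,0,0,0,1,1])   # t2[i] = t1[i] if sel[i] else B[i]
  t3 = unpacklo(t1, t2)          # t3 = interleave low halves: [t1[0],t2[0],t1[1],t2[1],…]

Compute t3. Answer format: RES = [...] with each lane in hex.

RES = [ 0xb0  0xb0  0x1e  0x1e  0xe9  0xe9  0x9d  0xb9 ]

→ t0 |1e|9d|30|74|ac|22|69|4e|
→ t1 |b0|1e|e9|9d|a0|30|b9|74|
→ t2 |b0|1e|e9|b9|9d|74|b9|74|
→ t3 |b0|b0|1e|1e|e9|e9|9d|b9|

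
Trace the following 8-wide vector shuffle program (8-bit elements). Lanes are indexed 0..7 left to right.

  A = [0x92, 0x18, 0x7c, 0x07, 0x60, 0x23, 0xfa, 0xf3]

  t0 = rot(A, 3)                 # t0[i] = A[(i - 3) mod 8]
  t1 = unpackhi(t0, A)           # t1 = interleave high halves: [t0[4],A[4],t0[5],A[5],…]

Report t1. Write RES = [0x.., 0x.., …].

RES = [0x18, 0x60, 0x7c, 0x23, 0x07, 0xfa, 0x60, 0xf3]

t0 = [0x23, 0xfa, 0xf3, 0x92, 0x18, 0x7c, 0x07, 0x60]
t1 = [0x18, 0x60, 0x7c, 0x23, 0x07, 0xfa, 0x60, 0xf3]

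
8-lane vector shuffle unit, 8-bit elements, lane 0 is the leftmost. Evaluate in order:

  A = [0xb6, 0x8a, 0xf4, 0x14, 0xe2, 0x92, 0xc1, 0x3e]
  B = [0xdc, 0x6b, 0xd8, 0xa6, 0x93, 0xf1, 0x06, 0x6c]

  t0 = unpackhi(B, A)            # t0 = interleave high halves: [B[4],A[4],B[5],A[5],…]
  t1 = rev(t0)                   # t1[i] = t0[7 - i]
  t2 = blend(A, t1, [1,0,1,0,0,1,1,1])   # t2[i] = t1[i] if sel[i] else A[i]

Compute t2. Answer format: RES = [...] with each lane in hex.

  t0: 93 e2 f1 92 06 c1 6c 3e
  t1: 3e 6c c1 06 92 f1 e2 93
  t2: 3e 8a c1 14 e2 f1 e2 93

RES = [ 0x3e  0x8a  0xc1  0x14  0xe2  0xf1  0xe2  0x93 ]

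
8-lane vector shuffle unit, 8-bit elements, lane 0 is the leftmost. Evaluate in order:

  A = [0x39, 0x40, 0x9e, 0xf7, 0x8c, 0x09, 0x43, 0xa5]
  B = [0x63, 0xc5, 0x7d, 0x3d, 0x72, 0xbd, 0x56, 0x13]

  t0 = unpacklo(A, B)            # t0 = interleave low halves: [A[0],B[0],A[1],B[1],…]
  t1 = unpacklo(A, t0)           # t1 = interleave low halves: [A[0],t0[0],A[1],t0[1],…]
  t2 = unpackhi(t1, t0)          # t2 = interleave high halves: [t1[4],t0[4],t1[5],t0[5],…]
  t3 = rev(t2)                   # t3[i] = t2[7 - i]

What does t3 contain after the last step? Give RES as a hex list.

→ t0 |39|63|40|c5|9e|7d|f7|3d|
→ t1 |39|39|40|63|9e|40|f7|c5|
→ t2 |9e|9e|40|7d|f7|f7|c5|3d|
→ t3 |3d|c5|f7|f7|7d|40|9e|9e|

RES = [ 0x3d  0xc5  0xf7  0xf7  0x7d  0x40  0x9e  0x9e ]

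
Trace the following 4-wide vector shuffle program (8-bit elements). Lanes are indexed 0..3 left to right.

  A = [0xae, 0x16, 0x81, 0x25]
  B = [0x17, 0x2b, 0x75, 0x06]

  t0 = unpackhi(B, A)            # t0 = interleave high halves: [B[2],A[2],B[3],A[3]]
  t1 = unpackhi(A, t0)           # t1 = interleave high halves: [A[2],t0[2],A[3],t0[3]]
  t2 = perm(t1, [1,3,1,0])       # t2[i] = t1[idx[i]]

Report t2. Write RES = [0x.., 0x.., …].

→ t0 |75|81|06|25|
→ t1 |81|06|25|25|
→ t2 |06|25|06|81|

RES = [ 0x06  0x25  0x06  0x81 ]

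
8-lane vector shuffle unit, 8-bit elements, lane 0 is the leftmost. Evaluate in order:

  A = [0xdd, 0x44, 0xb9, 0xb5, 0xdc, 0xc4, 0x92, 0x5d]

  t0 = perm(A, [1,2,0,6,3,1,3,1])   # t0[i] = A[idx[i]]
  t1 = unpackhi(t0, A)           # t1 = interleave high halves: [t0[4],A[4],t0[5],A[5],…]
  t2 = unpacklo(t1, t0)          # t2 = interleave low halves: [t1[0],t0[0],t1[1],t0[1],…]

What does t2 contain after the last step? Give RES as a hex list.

  t0: 44 b9 dd 92 b5 44 b5 44
  t1: b5 dc 44 c4 b5 92 44 5d
  t2: b5 44 dc b9 44 dd c4 92

RES = [0xb5, 0x44, 0xdc, 0xb9, 0x44, 0xdd, 0xc4, 0x92]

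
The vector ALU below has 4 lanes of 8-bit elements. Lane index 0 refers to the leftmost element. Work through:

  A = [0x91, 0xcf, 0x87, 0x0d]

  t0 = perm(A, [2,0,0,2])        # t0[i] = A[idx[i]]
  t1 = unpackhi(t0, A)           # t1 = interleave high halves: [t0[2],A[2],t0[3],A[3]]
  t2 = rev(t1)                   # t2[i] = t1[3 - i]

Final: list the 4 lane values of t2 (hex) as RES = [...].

→ t0 |87|91|91|87|
→ t1 |91|87|87|0d|
→ t2 |0d|87|87|91|

RES = [ 0x0d  0x87  0x87  0x91 ]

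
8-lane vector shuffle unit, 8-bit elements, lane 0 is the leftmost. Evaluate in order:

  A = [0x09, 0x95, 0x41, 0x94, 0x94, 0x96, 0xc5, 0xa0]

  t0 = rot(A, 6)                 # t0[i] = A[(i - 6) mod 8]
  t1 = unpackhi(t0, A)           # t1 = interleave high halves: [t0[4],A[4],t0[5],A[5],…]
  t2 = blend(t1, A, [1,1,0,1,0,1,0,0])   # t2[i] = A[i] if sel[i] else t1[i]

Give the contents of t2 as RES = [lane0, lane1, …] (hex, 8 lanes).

RES = [0x09, 0x95, 0xa0, 0x94, 0x09, 0x96, 0x95, 0xa0]

  t0: 41 94 94 96 c5 a0 09 95
  t1: c5 94 a0 96 09 c5 95 a0
  t2: 09 95 a0 94 09 96 95 a0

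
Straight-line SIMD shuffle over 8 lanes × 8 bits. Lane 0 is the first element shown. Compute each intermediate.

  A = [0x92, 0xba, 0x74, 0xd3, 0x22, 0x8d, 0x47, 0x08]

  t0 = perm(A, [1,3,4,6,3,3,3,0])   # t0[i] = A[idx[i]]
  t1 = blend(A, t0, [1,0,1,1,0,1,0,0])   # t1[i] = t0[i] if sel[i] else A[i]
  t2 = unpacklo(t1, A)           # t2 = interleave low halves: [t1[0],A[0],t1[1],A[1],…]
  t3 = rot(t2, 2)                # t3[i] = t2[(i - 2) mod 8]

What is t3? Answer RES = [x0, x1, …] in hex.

RES = [ 0x47  0xd3  0xba  0x92  0xba  0xba  0x22  0x74 ]

→ t0 |ba|d3|22|47|d3|d3|d3|92|
→ t1 |ba|ba|22|47|22|d3|47|08|
→ t2 |ba|92|ba|ba|22|74|47|d3|
→ t3 |47|d3|ba|92|ba|ba|22|74|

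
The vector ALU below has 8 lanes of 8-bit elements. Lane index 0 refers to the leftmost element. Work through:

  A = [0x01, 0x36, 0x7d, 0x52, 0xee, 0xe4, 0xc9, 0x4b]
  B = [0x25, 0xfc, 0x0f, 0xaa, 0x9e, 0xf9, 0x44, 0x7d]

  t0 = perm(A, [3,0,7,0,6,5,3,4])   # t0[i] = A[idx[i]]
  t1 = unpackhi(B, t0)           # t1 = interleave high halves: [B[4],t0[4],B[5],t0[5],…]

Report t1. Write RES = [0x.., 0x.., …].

RES = [ 0x9e  0xc9  0xf9  0xe4  0x44  0x52  0x7d  0xee ]

t0 = [0x52, 0x01, 0x4b, 0x01, 0xc9, 0xe4, 0x52, 0xee]
t1 = [0x9e, 0xc9, 0xf9, 0xe4, 0x44, 0x52, 0x7d, 0xee]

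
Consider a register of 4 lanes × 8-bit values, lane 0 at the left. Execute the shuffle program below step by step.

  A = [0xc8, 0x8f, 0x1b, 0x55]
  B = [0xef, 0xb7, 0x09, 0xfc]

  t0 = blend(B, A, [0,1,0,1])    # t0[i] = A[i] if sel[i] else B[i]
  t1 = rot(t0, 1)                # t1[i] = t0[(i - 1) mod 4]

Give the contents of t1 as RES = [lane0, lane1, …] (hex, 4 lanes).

t0 = [0xef, 0x8f, 0x09, 0x55]
t1 = [0x55, 0xef, 0x8f, 0x09]

RES = [0x55, 0xef, 0x8f, 0x09]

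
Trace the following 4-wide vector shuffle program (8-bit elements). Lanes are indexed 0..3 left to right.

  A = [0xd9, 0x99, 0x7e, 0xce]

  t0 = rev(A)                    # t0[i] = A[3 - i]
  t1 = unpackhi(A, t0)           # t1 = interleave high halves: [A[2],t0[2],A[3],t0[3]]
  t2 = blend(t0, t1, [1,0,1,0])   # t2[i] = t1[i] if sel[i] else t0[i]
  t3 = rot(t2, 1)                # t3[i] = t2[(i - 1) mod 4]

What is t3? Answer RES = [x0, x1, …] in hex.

RES = [0xd9, 0x7e, 0x7e, 0xce]

  t0: ce 7e 99 d9
  t1: 7e 99 ce d9
  t2: 7e 7e ce d9
  t3: d9 7e 7e ce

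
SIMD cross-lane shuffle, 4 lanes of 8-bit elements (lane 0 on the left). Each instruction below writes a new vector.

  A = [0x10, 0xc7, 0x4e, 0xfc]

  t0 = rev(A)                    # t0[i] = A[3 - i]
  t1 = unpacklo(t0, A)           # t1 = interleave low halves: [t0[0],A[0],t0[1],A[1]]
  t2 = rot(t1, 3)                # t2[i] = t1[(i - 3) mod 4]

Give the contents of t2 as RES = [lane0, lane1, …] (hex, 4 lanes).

RES = [ 0x10  0x4e  0xc7  0xfc ]

t0 = [0xfc, 0x4e, 0xc7, 0x10]
t1 = [0xfc, 0x10, 0x4e, 0xc7]
t2 = [0x10, 0x4e, 0xc7, 0xfc]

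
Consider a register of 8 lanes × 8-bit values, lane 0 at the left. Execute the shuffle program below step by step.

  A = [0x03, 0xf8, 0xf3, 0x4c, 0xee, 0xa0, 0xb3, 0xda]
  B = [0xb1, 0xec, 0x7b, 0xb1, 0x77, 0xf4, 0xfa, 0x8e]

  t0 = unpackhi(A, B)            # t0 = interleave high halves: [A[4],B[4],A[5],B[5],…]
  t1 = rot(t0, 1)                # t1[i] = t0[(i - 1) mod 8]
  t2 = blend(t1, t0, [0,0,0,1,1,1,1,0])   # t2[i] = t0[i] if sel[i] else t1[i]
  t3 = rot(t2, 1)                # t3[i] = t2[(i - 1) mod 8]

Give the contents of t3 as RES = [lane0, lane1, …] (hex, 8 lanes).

  t0: ee 77 a0 f4 b3 fa da 8e
  t1: 8e ee 77 a0 f4 b3 fa da
  t2: 8e ee 77 f4 b3 fa da da
  t3: da 8e ee 77 f4 b3 fa da

RES = [ 0xda  0x8e  0xee  0x77  0xf4  0xb3  0xfa  0xda ]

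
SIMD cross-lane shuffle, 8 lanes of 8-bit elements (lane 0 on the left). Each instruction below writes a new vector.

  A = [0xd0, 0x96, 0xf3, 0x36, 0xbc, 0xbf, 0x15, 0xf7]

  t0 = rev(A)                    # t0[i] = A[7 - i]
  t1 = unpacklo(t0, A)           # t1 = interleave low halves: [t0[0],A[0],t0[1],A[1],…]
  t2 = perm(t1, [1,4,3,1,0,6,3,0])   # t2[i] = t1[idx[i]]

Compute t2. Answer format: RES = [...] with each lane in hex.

RES = [0xd0, 0xbf, 0x96, 0xd0, 0xf7, 0xbc, 0x96, 0xf7]

→ t0 |f7|15|bf|bc|36|f3|96|d0|
→ t1 |f7|d0|15|96|bf|f3|bc|36|
→ t2 |d0|bf|96|d0|f7|bc|96|f7|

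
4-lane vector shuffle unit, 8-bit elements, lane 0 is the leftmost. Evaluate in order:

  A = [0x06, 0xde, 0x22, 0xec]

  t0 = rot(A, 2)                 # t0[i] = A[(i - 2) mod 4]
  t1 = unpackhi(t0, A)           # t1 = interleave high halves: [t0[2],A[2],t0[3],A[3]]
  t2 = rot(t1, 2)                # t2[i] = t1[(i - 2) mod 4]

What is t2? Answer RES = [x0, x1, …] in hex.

  t0: 22 ec 06 de
  t1: 06 22 de ec
  t2: de ec 06 22

RES = [ 0xde  0xec  0x06  0x22 ]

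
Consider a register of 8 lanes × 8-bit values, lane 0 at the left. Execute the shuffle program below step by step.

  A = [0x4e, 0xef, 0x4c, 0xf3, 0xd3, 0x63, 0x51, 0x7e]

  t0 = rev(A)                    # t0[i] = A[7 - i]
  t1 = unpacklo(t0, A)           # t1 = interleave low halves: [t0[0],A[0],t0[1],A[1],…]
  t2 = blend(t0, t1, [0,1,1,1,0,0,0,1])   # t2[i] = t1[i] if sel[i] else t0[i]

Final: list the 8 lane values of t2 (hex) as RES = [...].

  t0: 7e 51 63 d3 f3 4c ef 4e
  t1: 7e 4e 51 ef 63 4c d3 f3
  t2: 7e 4e 51 ef f3 4c ef f3

RES = [0x7e, 0x4e, 0x51, 0xef, 0xf3, 0x4c, 0xef, 0xf3]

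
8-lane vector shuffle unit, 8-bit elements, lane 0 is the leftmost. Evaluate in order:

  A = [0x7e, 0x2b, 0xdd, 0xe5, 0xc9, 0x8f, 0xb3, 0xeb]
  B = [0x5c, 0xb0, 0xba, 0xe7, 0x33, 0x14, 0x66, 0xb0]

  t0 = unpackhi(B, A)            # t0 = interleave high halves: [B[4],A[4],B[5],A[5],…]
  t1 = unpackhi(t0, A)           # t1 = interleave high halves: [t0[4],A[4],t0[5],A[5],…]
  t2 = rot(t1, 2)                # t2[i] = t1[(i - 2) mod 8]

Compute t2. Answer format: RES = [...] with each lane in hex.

  t0: 33 c9 14 8f 66 b3 b0 eb
  t1: 66 c9 b3 8f b0 b3 eb eb
  t2: eb eb 66 c9 b3 8f b0 b3

RES = [ 0xeb  0xeb  0x66  0xc9  0xb3  0x8f  0xb0  0xb3 ]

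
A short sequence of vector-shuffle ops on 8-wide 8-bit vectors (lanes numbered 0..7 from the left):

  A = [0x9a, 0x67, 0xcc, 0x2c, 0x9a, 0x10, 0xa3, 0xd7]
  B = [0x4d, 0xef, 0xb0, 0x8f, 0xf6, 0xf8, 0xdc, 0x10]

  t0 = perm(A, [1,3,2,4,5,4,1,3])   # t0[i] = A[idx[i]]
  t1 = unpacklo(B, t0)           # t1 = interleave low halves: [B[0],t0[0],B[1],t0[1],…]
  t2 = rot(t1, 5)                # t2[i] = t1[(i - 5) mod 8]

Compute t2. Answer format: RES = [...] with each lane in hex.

RES = [ 0x2c  0xb0  0xcc  0x8f  0x9a  0x4d  0x67  0xef ]

  t0: 67 2c cc 9a 10 9a 67 2c
  t1: 4d 67 ef 2c b0 cc 8f 9a
  t2: 2c b0 cc 8f 9a 4d 67 ef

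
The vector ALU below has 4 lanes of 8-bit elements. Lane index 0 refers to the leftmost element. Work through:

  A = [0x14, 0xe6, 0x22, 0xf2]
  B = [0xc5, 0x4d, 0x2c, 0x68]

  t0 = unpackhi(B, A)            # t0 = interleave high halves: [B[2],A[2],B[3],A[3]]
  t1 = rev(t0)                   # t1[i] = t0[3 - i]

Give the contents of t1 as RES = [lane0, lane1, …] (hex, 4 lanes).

RES = [ 0xf2  0x68  0x22  0x2c ]

  t0: 2c 22 68 f2
  t1: f2 68 22 2c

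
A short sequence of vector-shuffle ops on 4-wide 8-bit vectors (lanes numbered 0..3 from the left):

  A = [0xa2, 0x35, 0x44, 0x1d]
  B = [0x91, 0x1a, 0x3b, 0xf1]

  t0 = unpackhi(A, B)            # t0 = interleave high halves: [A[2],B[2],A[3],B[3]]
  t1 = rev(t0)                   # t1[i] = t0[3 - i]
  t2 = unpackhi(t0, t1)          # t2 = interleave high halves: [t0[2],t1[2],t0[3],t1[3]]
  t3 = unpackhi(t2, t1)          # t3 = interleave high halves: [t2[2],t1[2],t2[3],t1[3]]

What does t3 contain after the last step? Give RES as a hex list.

RES = [0xf1, 0x3b, 0x44, 0x44]

  t0: 44 3b 1d f1
  t1: f1 1d 3b 44
  t2: 1d 3b f1 44
  t3: f1 3b 44 44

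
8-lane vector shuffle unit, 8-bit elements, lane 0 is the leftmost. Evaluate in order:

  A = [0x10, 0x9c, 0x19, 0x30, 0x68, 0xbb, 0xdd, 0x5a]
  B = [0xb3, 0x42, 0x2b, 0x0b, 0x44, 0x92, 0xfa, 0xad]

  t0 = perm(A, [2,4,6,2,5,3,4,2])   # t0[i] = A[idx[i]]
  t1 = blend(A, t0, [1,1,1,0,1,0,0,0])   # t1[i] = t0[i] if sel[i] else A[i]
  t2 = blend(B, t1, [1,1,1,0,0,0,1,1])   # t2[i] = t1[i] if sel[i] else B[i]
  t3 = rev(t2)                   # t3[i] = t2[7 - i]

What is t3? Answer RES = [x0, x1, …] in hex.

RES = [ 0x5a  0xdd  0x92  0x44  0x0b  0xdd  0x68  0x19 ]

→ t0 |19|68|dd|19|bb|30|68|19|
→ t1 |19|68|dd|30|bb|bb|dd|5a|
→ t2 |19|68|dd|0b|44|92|dd|5a|
→ t3 |5a|dd|92|44|0b|dd|68|19|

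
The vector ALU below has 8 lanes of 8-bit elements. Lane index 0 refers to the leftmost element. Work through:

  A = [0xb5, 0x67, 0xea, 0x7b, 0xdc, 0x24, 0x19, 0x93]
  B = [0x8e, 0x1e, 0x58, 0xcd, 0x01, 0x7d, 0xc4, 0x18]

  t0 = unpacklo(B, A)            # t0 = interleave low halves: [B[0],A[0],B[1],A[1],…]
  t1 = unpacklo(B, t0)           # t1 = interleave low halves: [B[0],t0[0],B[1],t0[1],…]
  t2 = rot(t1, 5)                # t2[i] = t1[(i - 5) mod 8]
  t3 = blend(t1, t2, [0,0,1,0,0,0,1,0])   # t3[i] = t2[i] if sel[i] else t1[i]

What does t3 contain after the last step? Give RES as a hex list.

→ t0 |8e|b5|1e|67|58|ea|cd|7b|
→ t1 |8e|8e|1e|b5|58|1e|cd|67|
→ t2 |b5|58|1e|cd|67|8e|8e|1e|
→ t3 |8e|8e|1e|b5|58|1e|8e|67|

RES = [0x8e, 0x8e, 0x1e, 0xb5, 0x58, 0x1e, 0x8e, 0x67]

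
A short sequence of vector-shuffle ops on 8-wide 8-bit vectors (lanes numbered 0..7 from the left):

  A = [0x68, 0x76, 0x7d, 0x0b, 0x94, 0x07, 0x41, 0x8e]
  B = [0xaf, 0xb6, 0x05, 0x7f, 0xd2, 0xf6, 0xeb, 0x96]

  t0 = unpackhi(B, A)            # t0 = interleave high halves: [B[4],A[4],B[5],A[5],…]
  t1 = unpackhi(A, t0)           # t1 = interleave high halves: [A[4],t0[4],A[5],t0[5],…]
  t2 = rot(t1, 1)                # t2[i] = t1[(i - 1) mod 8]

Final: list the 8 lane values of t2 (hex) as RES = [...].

t0 = [0xd2, 0x94, 0xf6, 0x07, 0xeb, 0x41, 0x96, 0x8e]
t1 = [0x94, 0xeb, 0x07, 0x41, 0x41, 0x96, 0x8e, 0x8e]
t2 = [0x8e, 0x94, 0xeb, 0x07, 0x41, 0x41, 0x96, 0x8e]

RES = [0x8e, 0x94, 0xeb, 0x07, 0x41, 0x41, 0x96, 0x8e]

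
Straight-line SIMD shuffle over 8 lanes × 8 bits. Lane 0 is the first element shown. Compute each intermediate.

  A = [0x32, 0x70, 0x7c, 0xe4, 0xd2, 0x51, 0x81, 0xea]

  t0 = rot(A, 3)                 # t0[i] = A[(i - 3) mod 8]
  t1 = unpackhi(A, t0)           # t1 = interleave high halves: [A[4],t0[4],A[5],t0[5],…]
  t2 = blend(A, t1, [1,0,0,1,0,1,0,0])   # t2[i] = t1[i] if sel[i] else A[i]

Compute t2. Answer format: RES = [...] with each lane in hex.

RES = [ 0xd2  0x70  0x7c  0x7c  0xd2  0xe4  0x81  0xea ]

t0 = [0x51, 0x81, 0xea, 0x32, 0x70, 0x7c, 0xe4, 0xd2]
t1 = [0xd2, 0x70, 0x51, 0x7c, 0x81, 0xe4, 0xea, 0xd2]
t2 = [0xd2, 0x70, 0x7c, 0x7c, 0xd2, 0xe4, 0x81, 0xea]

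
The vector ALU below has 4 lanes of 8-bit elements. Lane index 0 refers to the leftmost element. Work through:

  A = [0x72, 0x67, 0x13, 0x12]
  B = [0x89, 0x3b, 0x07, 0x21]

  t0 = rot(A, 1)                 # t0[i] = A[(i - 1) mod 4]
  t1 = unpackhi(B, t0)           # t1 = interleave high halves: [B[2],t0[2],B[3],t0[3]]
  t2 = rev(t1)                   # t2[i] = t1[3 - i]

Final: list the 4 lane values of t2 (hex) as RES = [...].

RES = [ 0x13  0x21  0x67  0x07 ]

t0 = [0x12, 0x72, 0x67, 0x13]
t1 = [0x07, 0x67, 0x21, 0x13]
t2 = [0x13, 0x21, 0x67, 0x07]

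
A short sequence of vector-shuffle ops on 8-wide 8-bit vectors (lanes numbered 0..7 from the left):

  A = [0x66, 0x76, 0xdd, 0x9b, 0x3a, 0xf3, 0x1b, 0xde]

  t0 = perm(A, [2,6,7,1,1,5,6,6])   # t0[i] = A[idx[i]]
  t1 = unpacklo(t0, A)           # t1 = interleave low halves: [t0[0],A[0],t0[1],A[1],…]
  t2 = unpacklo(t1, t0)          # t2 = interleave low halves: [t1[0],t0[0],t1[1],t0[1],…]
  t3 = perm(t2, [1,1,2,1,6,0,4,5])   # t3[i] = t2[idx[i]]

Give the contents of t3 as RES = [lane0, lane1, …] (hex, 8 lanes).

→ t0 |dd|1b|de|76|76|f3|1b|1b|
→ t1 |dd|66|1b|76|de|dd|76|9b|
→ t2 |dd|dd|66|1b|1b|de|76|76|
→ t3 |dd|dd|66|dd|76|dd|1b|de|

RES = [ 0xdd  0xdd  0x66  0xdd  0x76  0xdd  0x1b  0xde ]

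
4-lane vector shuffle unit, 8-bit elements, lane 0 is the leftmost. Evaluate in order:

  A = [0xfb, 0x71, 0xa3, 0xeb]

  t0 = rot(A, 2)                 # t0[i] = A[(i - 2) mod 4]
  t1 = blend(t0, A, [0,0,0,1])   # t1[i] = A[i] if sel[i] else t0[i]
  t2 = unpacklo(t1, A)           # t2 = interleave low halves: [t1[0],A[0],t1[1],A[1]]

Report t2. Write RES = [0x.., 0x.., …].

RES = [0xa3, 0xfb, 0xeb, 0x71]

t0 = [0xa3, 0xeb, 0xfb, 0x71]
t1 = [0xa3, 0xeb, 0xfb, 0xeb]
t2 = [0xa3, 0xfb, 0xeb, 0x71]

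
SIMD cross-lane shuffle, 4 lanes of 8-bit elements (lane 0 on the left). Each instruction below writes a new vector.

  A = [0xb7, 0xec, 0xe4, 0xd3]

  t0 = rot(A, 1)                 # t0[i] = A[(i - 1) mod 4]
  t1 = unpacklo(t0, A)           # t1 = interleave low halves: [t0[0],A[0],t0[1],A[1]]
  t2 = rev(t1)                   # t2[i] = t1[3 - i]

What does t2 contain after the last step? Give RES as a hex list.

RES = [0xec, 0xb7, 0xb7, 0xd3]

  t0: d3 b7 ec e4
  t1: d3 b7 b7 ec
  t2: ec b7 b7 d3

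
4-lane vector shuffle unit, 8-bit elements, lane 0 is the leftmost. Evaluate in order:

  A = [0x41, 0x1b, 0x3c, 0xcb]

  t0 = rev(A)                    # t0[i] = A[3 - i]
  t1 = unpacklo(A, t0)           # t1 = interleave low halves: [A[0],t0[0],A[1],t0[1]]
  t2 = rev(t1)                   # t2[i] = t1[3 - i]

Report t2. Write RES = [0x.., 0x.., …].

RES = [ 0x3c  0x1b  0xcb  0x41 ]

t0 = [0xcb, 0x3c, 0x1b, 0x41]
t1 = [0x41, 0xcb, 0x1b, 0x3c]
t2 = [0x3c, 0x1b, 0xcb, 0x41]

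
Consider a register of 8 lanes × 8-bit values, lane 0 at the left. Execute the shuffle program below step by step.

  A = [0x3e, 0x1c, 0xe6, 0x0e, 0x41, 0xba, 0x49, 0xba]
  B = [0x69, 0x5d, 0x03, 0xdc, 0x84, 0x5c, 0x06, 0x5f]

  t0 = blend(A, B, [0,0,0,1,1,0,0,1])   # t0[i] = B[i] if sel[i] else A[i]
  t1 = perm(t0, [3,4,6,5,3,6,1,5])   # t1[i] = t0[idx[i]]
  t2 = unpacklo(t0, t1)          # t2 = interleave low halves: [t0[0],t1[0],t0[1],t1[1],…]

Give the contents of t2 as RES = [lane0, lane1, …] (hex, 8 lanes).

RES = [ 0x3e  0xdc  0x1c  0x84  0xe6  0x49  0xdc  0xba ]

  t0: 3e 1c e6 dc 84 ba 49 5f
  t1: dc 84 49 ba dc 49 1c ba
  t2: 3e dc 1c 84 e6 49 dc ba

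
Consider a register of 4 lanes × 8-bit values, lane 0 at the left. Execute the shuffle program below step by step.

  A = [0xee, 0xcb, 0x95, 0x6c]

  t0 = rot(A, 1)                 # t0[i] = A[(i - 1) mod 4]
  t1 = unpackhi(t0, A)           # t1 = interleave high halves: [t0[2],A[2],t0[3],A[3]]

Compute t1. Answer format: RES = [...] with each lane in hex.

  t0: 6c ee cb 95
  t1: cb 95 95 6c

RES = [0xcb, 0x95, 0x95, 0x6c]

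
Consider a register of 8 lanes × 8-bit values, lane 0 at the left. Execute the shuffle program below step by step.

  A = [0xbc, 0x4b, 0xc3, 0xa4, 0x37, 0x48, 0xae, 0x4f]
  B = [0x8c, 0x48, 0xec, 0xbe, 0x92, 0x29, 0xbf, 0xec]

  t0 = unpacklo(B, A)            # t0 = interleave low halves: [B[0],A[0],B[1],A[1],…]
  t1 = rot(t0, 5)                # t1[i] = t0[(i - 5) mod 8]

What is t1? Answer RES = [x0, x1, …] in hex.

RES = [0x4b, 0xec, 0xc3, 0xbe, 0xa4, 0x8c, 0xbc, 0x48]

  t0: 8c bc 48 4b ec c3 be a4
  t1: 4b ec c3 be a4 8c bc 48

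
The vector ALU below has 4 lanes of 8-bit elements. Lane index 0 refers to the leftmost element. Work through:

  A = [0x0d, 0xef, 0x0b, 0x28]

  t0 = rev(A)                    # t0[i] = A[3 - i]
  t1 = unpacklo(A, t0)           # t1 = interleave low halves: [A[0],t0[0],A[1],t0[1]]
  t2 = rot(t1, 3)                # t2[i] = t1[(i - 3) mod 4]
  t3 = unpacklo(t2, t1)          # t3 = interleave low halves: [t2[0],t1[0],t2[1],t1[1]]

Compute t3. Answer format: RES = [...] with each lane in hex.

  t0: 28 0b ef 0d
  t1: 0d 28 ef 0b
  t2: 28 ef 0b 0d
  t3: 28 0d ef 28

RES = [ 0x28  0x0d  0xef  0x28 ]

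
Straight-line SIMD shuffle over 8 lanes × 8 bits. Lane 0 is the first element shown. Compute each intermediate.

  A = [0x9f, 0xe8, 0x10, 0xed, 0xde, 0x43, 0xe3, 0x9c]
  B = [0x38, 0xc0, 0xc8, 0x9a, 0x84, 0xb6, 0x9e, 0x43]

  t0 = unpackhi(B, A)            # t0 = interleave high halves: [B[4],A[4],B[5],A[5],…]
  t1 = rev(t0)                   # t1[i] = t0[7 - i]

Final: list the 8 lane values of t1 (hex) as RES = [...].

t0 = [0x84, 0xde, 0xb6, 0x43, 0x9e, 0xe3, 0x43, 0x9c]
t1 = [0x9c, 0x43, 0xe3, 0x9e, 0x43, 0xb6, 0xde, 0x84]

RES = [0x9c, 0x43, 0xe3, 0x9e, 0x43, 0xb6, 0xde, 0x84]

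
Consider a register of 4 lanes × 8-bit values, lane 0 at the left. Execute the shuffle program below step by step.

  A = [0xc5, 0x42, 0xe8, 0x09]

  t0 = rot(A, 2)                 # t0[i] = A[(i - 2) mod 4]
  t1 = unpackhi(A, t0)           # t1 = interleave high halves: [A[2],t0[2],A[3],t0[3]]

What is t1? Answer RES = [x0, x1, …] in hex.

→ t0 |e8|09|c5|42|
→ t1 |e8|c5|09|42|

RES = [ 0xe8  0xc5  0x09  0x42 ]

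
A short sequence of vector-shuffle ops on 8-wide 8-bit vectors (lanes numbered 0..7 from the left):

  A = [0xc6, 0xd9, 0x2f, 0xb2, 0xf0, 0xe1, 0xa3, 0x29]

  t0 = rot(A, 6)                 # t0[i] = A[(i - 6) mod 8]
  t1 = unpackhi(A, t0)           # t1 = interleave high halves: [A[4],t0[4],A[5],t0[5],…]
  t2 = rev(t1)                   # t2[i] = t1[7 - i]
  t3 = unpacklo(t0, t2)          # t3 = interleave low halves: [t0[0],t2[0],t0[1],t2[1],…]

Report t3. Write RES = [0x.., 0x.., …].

RES = [ 0x2f  0xd9  0xb2  0x29  0xf0  0xc6  0xe1  0xa3 ]

t0 = [0x2f, 0xb2, 0xf0, 0xe1, 0xa3, 0x29, 0xc6, 0xd9]
t1 = [0xf0, 0xa3, 0xe1, 0x29, 0xa3, 0xc6, 0x29, 0xd9]
t2 = [0xd9, 0x29, 0xc6, 0xa3, 0x29, 0xe1, 0xa3, 0xf0]
t3 = [0x2f, 0xd9, 0xb2, 0x29, 0xf0, 0xc6, 0xe1, 0xa3]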